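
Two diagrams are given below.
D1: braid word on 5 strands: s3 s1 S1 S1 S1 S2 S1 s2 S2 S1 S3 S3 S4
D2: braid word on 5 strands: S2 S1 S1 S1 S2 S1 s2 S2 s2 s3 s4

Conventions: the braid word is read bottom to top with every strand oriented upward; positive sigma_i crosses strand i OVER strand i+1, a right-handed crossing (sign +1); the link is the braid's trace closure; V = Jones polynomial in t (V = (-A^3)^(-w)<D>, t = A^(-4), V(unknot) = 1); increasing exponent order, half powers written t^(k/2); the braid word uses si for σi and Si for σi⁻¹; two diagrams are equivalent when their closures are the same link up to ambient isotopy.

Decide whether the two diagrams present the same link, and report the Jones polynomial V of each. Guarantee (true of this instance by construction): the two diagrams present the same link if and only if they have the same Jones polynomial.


equivalent: yes
V(D1) = -t^(-11/2) + t^(-9/2) - t^(-7/2) - t^(-3/2)  (w -7, c 13, <D> = A^-15 + A^-7 - A^-3 + A)
D2 (bracket A^-3 + A^5 - A^9 + A^13; 11 crossings at w = -3): V = -t^(-11/2) + t^(-9/2) - t^(-7/2) - t^(-3/2)
why: one V(t) for all 2 diagrams — one class (guaranteed)


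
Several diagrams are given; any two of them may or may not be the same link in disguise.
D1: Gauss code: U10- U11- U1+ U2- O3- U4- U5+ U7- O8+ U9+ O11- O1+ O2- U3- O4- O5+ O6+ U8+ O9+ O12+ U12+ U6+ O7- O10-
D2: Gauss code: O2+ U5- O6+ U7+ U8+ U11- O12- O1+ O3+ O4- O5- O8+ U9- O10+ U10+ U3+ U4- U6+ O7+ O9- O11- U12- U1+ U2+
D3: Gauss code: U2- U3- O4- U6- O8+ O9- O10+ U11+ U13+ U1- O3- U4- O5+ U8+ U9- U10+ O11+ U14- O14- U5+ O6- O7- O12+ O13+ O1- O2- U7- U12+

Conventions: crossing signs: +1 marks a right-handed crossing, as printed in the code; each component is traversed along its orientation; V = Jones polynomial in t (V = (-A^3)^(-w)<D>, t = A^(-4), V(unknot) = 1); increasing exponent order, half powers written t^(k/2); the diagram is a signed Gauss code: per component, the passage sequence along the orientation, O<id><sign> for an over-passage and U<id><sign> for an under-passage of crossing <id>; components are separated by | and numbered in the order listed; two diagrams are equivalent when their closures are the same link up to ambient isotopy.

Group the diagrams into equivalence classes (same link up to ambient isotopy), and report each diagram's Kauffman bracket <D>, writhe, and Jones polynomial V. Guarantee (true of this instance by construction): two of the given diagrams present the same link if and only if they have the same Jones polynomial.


grouping into links: {D1, D3} | {D2}
V(D1) = -t^-3 + 2t^-2 - 2t^-1 + 3 - 2t + 2t^2 - t^3  (w 0, c 12, <D> = -A^-12 + 2A^-8 - 2A^-4 + 3 - 2A^4 + 2A^8 - A^12)
D2 (bracket A^-2 - A^2 + A^6 - A^10 + A^14; 12 crossings at w = +2): V = t^-2 - t^-1 + 1 - t + t^2
V(D3) = -t^-3 + 2t^-2 - 2t^-1 + 3 - 2t + 2t^2 - t^3  (w -2, c 14, <D> = -A^-18 + 2A^-14 - 2A^-10 + 3A^-6 - 2A^-2 + 2A^2 - A^6)
key observation: V(t) takes 2 values over 3 diagrams, fixing the grouping


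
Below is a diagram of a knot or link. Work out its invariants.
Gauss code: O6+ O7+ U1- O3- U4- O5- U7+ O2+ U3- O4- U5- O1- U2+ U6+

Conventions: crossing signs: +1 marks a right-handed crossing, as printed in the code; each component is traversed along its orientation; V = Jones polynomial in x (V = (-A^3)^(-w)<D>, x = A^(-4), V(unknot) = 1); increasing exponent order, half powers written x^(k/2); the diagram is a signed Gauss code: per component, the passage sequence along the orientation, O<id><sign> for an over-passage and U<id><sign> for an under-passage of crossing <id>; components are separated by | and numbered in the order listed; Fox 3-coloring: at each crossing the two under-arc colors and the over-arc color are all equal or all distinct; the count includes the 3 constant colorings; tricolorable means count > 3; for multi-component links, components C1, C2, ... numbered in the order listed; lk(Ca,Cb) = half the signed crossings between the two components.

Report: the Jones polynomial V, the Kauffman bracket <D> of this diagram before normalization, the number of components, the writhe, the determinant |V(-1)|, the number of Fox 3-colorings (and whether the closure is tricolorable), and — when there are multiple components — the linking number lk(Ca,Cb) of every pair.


V(x) = x^-5 - 2x^-4 + 2x^-3 - 2x^-2 + 2x^-1 - 1 + x
bracket: -A^-7 + A^-3 - 2A + 2A^5 - 2A^9 + 2A^13 - A^17, w = -1
1 component, writhe -1, over 7 crossings
det 11, colorings 3 of 3^7 — not tricolorable
observation: the span of V is 6, forcing >= 6 crossings in any diagram


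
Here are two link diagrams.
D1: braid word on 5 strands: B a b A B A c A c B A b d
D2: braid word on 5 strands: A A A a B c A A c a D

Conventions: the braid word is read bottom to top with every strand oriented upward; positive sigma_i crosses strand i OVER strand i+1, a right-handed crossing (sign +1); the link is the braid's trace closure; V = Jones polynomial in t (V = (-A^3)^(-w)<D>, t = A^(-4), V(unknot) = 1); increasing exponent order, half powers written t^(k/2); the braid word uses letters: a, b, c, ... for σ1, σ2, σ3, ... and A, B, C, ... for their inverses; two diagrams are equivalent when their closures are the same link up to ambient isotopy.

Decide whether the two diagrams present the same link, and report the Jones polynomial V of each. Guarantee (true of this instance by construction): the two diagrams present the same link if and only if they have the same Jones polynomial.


equivalent: yes
D1 (bracket A^-9 + 2A^-1 - A^3 + A^7 - A^11; 13 crossings at w = -1): V = t^(-7/2) - t^(-5/2) + t^(-3/2) - 2t^(-1/2) - t^(3/2)
V(D2) = t^(-7/2) - t^(-5/2) + t^(-3/2) - 2t^(-1/2) - t^(3/2)  (w -3, c 11, <D> = A^-15 + 2A^-7 - A^-3 + A - A^5)
key observation: Markov moves rewrite D1 (13 crossings) into D2 (11)


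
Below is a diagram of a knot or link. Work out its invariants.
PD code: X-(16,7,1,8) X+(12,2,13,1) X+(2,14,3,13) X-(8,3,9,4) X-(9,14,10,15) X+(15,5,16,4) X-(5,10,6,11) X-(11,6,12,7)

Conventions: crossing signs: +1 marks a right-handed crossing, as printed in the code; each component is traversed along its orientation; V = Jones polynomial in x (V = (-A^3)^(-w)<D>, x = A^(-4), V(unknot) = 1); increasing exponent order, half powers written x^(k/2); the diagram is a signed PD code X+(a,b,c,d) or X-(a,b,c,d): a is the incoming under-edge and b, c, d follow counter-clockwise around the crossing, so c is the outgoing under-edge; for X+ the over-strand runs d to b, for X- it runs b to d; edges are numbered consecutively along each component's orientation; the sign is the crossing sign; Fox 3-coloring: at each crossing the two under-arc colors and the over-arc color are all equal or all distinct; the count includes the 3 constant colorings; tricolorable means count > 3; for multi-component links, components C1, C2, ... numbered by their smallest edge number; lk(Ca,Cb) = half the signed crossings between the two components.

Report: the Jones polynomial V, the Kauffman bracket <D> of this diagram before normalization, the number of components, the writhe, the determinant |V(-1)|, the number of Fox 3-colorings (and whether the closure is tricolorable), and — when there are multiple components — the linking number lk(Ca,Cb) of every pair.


V = -x^-5 + x^-4 - x^-3 + 2x^-2 - x^-1 + 2 - x
<D> = -A^-10 + 2A^-6 - A^-2 + 2A^2 - A^6 + A^10 - A^14 (w = -2)
1 component over 8 crossings, w = -2
9 Fox colorings among 3^8, |V(-1)| = 9: tricolorable
why: w = -2 shifts under R1 moves; the (-A^3)^(2) factor cancels that in V


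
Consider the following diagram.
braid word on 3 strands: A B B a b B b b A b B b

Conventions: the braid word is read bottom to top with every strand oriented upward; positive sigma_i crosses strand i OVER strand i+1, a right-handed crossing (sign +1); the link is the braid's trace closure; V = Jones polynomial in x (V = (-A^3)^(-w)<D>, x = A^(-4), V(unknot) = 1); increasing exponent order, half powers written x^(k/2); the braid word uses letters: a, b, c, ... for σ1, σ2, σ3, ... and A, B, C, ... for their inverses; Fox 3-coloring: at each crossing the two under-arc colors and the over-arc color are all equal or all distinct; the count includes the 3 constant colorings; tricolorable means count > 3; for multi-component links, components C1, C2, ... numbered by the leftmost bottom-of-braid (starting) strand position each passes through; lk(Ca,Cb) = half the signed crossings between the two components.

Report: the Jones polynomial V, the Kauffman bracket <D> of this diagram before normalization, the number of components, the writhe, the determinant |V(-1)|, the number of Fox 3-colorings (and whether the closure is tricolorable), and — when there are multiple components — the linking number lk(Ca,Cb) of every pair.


V = -x^-3 + 2x^-2 - 2x^-1 + 3 - 2x + 2x^2 - x^3
<D> = -A^-12 + 2A^-8 - 2A^-4 + 3 - 2A^4 + 2A^8 - A^12 (w = 0)
1 component over 12 crossings, w = 0
3 Fox colorings among 3^12, |V(-1)| = 13: not tricolorable
why: V spans 6 powers of x: at least 6 crossings in any diagram


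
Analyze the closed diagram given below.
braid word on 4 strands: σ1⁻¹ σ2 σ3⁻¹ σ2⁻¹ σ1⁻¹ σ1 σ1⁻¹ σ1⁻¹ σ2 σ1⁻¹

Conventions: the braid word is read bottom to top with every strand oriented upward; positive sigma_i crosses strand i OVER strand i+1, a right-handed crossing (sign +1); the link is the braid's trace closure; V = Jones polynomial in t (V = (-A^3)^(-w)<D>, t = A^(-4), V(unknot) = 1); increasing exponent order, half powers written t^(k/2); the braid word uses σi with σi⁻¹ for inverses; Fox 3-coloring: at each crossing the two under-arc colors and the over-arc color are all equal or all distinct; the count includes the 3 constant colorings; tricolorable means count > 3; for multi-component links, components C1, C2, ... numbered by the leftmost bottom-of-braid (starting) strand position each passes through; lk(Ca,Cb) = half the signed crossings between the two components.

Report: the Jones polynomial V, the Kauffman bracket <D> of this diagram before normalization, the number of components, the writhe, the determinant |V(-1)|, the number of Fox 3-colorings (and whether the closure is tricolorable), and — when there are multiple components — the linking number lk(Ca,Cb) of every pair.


V(t) = -t^(-11/2) + t^(-9/2) - t^(-7/2) - t^(-3/2)
bracket: -A^-6 - A^2 + A^6 - A^10, w = -4
2 components, writhe -4, over 10 crossings
lk(C1,C2) = -2
det 4, colorings 3 of 3^10 — not tricolorable
observation: |V(-1)| = 4: so not tricolorable, since 3 does not divide 4


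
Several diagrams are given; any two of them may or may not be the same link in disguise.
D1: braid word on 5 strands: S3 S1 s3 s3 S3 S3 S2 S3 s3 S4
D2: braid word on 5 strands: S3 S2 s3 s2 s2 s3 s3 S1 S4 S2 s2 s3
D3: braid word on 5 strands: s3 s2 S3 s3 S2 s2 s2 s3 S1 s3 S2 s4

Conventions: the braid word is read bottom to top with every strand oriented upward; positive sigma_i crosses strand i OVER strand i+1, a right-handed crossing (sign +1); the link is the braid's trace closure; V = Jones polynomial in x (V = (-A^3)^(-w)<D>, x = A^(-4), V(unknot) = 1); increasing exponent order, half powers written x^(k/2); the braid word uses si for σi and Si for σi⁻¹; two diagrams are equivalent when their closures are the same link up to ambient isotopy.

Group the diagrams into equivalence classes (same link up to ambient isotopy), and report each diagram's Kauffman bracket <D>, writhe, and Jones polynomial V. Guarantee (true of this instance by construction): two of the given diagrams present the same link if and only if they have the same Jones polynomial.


grouping into links: {D1} | {D2, D3}
V(D1) = 1  (w -4, c 10, <D> = A^-12)
V(D2) = x - x^2 + 2x^3 - x^4 + x^5 - x^6  [12 crossings, <D> = -A^-18 + A^-14 - A^-10 + 2A^-6 - A^-2 + A^2, w = +2]
D3 (bracket -A^-12 + A^-8 - A^-4 + 2 - A^4 + A^8; 12 crossings at w = +4): V = x - x^2 + 2x^3 - x^4 + x^5 - x^6
why: V(x) takes 2 values over 3 diagrams, fixing the grouping


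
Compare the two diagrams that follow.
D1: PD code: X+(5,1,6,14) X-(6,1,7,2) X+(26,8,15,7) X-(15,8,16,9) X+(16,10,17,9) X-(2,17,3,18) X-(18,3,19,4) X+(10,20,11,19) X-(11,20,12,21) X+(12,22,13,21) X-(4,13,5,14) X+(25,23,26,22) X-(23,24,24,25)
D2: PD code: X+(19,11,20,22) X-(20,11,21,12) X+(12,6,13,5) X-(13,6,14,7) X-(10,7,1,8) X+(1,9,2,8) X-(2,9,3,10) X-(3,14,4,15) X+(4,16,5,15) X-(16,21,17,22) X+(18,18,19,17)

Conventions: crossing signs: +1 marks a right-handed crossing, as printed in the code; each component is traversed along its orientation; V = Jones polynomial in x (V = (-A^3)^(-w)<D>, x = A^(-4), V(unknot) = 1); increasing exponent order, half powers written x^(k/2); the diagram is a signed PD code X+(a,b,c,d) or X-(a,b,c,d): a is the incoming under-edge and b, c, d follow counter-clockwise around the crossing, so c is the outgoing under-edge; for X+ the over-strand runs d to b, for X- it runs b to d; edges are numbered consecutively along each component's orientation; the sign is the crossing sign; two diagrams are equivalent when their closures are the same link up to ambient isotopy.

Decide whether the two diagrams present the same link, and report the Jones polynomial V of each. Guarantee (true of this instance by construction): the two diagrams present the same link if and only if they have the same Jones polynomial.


equivalent: no
D1 (bracket A^-9 - A^-5 + 2A^-1 - A^3 + 2A^7 - A^11; 13 crossings at w = -1): V = x^(-7/2) - 2x^(-5/2) + x^(-3/2) - 2x^(-1/2) + x^(1/2) - x^(3/2)
D2 (bracket A^-5 + A^-1; 11 crossings at w = -1): V = -x^(-1/2) - x^(1/2)
key observation: comparing 2 Jones polynomials yields 2 groups


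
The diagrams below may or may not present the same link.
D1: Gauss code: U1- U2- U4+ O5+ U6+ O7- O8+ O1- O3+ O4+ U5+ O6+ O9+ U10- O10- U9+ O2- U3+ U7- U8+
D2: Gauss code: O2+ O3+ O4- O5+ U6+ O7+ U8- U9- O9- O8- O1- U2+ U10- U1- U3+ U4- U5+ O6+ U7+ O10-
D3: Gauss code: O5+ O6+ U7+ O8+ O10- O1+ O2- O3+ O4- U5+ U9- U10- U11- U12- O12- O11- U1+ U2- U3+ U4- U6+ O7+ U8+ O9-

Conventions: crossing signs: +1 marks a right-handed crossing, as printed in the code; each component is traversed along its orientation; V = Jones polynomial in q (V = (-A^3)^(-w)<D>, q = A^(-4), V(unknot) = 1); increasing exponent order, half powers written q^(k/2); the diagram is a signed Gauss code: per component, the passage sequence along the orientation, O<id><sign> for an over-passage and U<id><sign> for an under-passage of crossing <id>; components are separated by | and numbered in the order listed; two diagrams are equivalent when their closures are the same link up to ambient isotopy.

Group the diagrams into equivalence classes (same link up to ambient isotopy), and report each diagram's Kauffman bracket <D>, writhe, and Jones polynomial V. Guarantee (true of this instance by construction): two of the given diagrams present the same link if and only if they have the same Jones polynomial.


equivalence classes: {D1, D2, D3}
D1 (bracket -A^-10 + A^-6 + A^2; 10 crossings at w = +2): V = q + q^3 - q^4
V(D2) = q + q^3 - q^4  [10 crossings, <D> = -A^-16 + A^-12 + A^-4, w = 0]
V(D3) = q + q^3 - q^4  (w 0, c 12, <D> = -A^-16 + A^-12 + A^-4)
observation: one V(q) for all 3 diagrams — one class (guaranteed)


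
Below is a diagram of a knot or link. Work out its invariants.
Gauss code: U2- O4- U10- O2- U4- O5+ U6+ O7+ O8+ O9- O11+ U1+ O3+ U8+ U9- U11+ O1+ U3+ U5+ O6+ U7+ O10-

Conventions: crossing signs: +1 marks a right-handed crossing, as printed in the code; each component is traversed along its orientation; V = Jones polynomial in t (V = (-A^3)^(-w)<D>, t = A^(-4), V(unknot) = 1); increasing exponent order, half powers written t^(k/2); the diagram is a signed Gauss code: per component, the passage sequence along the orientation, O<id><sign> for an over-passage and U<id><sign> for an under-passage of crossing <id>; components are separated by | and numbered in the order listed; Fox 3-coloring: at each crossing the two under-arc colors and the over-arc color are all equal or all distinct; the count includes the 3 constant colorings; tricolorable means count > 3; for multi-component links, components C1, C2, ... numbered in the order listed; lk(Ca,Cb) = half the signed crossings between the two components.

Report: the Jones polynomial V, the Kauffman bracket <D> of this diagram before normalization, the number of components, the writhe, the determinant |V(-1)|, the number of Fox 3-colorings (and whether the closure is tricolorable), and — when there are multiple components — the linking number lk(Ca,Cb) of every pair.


Jones polynomial: V(t) = -t^-2 + t^-1 - 2 + 5t - 3t^2 + 5t^3 - 5t^4 + 2t^5 - 2t^6 + t^7
<D> = -A^-19 + 2A^-15 - 2A^-11 + 5A^-7 - 5A^-3 + 3A - 5A^5 + 2A^9 - A^13 + A^17; writhe +3
components 1, writhe +3 (11 crossings)
3-colorings: 81 of 3^11, det 27 — tricolorable
note: |V(-1)| = 27: so tricolorable, since 3 divides 27


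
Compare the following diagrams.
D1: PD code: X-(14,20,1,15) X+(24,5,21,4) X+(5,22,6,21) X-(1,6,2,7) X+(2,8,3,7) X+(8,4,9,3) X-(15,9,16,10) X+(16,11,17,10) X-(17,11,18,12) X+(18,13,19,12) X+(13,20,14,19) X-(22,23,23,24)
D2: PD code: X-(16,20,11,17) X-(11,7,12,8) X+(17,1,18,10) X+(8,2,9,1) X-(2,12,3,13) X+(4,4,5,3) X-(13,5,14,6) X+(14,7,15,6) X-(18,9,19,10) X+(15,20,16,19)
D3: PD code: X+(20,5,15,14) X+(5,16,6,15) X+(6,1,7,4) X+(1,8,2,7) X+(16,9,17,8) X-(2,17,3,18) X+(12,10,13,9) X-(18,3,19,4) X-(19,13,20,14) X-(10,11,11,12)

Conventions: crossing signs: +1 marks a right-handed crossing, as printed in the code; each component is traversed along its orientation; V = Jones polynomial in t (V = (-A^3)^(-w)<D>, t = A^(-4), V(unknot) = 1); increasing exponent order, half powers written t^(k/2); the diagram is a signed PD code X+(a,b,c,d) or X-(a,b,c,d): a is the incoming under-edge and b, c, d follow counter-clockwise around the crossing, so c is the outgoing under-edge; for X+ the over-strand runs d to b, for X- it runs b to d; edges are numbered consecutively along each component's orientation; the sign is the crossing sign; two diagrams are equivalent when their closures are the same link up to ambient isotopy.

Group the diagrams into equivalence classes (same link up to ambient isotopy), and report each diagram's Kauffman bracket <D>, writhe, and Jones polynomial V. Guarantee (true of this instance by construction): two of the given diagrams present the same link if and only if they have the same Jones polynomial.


grouping into links: {D1} | {D2} | {D3}
V(D1) = 1 + t + t^2 + t^3  (w +2, c 12, <D> = A^-6 + A^-2 + A^2 + A^6)
V(D2) = t^-3 + t^-2 + t^-1 + 1  (w 0, c 10, <D> = 1 + A^4 + A^8 + A^12)
V(D3) = 2 + t^2 + t^4  [10 crossings, <D> = A^-10 + A^-2 + 2A^6, w = +2]
why: V(t) takes 3 values over 3 diagrams, fixing the grouping


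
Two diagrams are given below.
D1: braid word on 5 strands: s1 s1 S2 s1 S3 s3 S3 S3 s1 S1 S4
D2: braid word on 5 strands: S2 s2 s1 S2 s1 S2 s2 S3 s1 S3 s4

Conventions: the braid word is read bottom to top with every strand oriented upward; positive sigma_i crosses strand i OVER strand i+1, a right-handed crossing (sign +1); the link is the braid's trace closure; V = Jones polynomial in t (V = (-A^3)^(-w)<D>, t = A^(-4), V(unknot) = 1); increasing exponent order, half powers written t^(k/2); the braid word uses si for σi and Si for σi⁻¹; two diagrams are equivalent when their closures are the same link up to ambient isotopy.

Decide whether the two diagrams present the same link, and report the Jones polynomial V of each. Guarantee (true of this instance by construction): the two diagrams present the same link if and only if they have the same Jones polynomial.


equivalent: yes
V(D1) = -t^(-3/2) - 2t^(1/2) + t^(3/2) - t^(5/2) + t^(7/2)  (w -1, c 11, <D> = -A^-17 + A^-13 - A^-9 + 2A^-5 + A^3)
D2 (bracket -A^-11 + A^-7 - A^-3 + 2A + A^9; 11 crossings at w = +1): V = -t^(-3/2) - 2t^(1/2) + t^(3/2) - t^(5/2) + t^(7/2)
why: D2 (11 crossings) and D1 (11) are Markov-related braid presentations


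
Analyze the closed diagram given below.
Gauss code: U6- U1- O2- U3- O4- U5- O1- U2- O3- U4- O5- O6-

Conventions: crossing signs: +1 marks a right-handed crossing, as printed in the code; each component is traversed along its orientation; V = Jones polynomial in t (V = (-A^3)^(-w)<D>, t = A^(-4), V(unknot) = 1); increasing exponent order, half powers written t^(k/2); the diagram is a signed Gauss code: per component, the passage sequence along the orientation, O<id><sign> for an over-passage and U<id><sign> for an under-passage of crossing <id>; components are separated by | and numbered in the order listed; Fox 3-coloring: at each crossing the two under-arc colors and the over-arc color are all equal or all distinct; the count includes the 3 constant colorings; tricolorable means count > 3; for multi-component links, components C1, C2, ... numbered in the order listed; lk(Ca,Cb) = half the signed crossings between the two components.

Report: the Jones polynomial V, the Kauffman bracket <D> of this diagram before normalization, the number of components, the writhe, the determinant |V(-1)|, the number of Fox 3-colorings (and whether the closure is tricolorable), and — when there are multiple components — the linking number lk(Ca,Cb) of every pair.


V = -t^-7 + t^-6 - t^-5 + t^-4 + t^-2
<D> = A^-10 + A^-2 - A^2 + A^6 - A^10 (w = -6)
1 component over 6 crossings, w = -6
3 Fox colorings among 3^6, |V(-1)| = 5: not tricolorable
why: |V(-1)| = 5: so not tricolorable, since 3 does not divide 5


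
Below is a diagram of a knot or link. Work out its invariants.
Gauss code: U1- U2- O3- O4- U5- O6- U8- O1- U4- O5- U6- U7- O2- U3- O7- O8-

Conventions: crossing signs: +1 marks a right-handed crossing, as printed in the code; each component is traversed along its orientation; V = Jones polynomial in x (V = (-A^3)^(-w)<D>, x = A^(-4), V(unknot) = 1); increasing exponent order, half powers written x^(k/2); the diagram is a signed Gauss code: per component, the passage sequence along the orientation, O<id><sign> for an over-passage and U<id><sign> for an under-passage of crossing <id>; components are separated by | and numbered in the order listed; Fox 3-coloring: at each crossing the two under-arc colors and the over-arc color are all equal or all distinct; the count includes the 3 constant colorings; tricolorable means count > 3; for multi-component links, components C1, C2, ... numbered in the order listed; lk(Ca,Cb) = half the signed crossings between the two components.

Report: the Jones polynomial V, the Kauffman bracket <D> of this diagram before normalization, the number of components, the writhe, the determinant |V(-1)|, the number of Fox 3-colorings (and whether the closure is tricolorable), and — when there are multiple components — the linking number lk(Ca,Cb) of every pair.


V(x) = -x^-8 + x^-5 + x^-3
bracket: A^-12 + A^-4 - A^8, w = -8
1 component, writhe -8, over 8 crossings
det 3, colorings 9 of 3^8 — tricolorable
observation: det 3 = |V(-1)|; divisible by 3, so tricolorable


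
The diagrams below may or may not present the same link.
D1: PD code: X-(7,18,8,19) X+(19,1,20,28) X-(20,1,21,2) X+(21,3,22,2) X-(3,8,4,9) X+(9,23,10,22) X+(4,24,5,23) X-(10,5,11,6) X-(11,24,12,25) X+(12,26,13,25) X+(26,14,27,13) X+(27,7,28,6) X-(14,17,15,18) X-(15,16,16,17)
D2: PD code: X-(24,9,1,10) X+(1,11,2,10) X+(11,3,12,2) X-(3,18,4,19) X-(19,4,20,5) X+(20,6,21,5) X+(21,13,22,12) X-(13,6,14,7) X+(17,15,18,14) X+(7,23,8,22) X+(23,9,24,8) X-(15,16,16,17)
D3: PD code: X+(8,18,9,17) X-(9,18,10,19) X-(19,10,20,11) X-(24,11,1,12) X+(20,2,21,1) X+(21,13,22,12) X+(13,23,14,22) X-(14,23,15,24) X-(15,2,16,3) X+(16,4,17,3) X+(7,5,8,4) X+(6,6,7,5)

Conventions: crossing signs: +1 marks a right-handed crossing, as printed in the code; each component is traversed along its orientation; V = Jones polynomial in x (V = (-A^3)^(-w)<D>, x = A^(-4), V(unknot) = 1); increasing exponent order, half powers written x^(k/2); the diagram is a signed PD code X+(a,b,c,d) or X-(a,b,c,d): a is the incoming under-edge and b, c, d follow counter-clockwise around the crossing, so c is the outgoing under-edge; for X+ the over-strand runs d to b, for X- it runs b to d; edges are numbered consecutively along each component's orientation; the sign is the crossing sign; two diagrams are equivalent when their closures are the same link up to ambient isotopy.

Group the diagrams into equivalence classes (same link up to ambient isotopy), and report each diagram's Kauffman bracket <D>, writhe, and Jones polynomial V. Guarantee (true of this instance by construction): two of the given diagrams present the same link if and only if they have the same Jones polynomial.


equivalence classes: {D1} | {D2} | {D3}
D1 (bracket -A^-20 + A^-16 - A^-12 + 2A^-8 - A^-4 + 2 - A^4; 14 crossings at w = 0): V = -x^-1 + 2 - x + 2x^2 - x^3 + x^4 - x^5
D2 (bracket A^-14 - 2A^-10 + 2A^-6 - 2A^-2 + 2A^2 - A^6 + A^10; 12 crossings at w = +2): V = x^-1 - 1 + 2x - 2x^2 + 2x^3 - 2x^4 + x^5
V(D3) = 1  (w +2, c 12, <D> = A^6)
observation: V(x) takes 3 values over 3 diagrams, fixing the grouping


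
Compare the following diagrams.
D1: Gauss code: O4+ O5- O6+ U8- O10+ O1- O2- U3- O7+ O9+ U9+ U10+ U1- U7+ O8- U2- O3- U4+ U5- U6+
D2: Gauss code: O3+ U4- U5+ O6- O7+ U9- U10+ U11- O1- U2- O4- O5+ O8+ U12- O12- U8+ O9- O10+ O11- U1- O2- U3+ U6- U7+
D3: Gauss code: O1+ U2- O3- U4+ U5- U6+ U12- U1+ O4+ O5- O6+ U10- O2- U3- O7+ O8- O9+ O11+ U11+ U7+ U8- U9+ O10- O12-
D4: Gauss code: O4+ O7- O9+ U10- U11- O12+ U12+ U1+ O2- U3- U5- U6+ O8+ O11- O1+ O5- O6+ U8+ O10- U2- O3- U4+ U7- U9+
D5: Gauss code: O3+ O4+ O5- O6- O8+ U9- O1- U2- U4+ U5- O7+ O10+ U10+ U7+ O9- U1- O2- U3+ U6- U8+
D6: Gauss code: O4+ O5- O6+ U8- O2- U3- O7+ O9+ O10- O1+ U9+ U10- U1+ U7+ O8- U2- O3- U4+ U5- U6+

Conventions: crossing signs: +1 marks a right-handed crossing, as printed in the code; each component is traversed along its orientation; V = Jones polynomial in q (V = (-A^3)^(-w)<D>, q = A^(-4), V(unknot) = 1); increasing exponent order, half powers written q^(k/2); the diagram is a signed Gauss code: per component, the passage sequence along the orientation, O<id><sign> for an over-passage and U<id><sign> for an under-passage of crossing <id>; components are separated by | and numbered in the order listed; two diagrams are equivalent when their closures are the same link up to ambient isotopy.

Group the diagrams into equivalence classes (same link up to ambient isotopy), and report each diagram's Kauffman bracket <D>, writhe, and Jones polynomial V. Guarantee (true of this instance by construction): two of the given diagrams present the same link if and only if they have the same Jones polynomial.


classes: {D1, D2, D3, D4, D5, D6}
V(D1) = -q^-4 + q^-3 + q^-1  [10 crossings, <D> = A^4 + A^12 - A^16, w = 0]
V(D2) = -q^-4 + q^-3 + q^-1  [12 crossings, <D> = A^-2 + A^6 - A^10, w = -2]
V(D3) = -q^-4 + q^-3 + q^-1  [12 crossings, <D> = A^4 + A^12 - A^16, w = 0]
V(D4) = -q^-4 + q^-3 + q^-1  [12 crossings, <D> = A^4 + A^12 - A^16, w = 0]
V(D5) = -q^-4 + q^-3 + q^-1  (w 0, c 10, <D> = A^4 + A^12 - A^16)
V(D6) = -q^-4 + q^-3 + q^-1  [10 crossings, <D> = A^4 + A^12 - A^16, w = 0]
note: all 6 diagrams share one V(q), hence one class


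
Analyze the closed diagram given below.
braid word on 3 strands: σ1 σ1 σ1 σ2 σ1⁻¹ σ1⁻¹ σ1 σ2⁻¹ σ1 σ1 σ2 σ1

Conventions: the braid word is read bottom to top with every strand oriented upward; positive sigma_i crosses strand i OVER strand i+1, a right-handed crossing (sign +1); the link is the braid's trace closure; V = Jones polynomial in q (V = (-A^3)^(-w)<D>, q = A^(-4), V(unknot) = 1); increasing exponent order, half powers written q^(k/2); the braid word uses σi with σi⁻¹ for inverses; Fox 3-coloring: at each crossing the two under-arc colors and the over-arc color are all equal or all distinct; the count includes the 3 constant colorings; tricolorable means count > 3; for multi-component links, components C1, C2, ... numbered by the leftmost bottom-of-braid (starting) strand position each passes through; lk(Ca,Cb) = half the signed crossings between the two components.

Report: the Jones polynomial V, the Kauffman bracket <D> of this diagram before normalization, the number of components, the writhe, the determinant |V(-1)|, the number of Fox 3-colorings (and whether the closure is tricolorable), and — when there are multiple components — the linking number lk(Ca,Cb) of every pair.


V = q^2 + 2q^4 - 2q^5 + q^6 - 2q^7 + q^8
<D> = A^-14 - 2A^-10 + A^-6 - 2A^-2 + 2A^2 + A^10 (w = +6)
1 component over 12 crossings, w = +6
27 Fox colorings among 3^12, |V(-1)| = 9: tricolorable
why: the word shrinks to σ1 σ1 σ1 σ2 σ1⁻¹ σ2⁻¹ σ1 σ1 σ2 σ1 after cancelling


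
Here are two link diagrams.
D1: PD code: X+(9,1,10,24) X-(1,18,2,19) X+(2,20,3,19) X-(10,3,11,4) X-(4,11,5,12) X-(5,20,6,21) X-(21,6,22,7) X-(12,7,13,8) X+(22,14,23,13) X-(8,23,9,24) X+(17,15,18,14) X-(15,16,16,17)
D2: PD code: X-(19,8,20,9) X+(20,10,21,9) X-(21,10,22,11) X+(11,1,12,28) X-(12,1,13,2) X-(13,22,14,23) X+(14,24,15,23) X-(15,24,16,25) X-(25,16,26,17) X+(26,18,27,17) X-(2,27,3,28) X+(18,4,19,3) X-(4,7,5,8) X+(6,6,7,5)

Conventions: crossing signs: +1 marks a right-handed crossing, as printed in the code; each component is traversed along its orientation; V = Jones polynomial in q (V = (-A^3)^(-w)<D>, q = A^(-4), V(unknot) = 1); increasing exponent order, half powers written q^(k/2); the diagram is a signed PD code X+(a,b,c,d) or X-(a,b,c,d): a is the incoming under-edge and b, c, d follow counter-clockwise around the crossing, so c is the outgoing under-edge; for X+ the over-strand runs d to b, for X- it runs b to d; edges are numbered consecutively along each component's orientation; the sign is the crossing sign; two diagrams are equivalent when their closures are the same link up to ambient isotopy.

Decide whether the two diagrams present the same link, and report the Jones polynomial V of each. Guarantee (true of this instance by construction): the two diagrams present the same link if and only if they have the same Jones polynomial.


equivalent: no
V(D1) = -q^-6 + q^-5 - q^-4 + 2q^-3 - q^-2 + q^-1  (w -4, c 12, <D> = A^-8 - A^-4 + 2 - A^4 + A^8 - A^12)
V(D2) = 1  [14 crossings, <D> = A^-6, w = -2]
key observation: 2 classes among 2 diagrams; unequal V(q) rules out equality


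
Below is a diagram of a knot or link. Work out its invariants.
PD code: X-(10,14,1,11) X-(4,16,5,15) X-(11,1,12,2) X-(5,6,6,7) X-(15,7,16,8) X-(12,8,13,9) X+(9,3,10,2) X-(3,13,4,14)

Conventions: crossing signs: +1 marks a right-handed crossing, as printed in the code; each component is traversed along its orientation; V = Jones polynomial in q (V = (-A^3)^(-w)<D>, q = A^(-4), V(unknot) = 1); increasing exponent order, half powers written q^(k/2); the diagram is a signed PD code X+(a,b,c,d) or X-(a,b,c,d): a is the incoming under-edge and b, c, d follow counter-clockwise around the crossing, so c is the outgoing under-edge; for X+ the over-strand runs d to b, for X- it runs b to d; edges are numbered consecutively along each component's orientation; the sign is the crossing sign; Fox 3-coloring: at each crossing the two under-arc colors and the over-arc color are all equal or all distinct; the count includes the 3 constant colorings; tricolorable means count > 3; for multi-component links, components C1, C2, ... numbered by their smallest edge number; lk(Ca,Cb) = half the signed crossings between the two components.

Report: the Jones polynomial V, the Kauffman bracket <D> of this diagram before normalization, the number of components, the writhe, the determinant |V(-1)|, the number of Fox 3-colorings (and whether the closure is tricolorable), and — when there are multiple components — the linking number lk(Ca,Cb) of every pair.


V(q) = q^-7 + 2q^-5 - q^-4 + 2q^-3 - q^-2 + q^-1
bracket: A^-14 - A^-10 + 2A^-6 - A^-2 + 2A^2 + A^10, w = -6
3 components, writhe -6, over 8 crossings
lk(C1,C2) = -2
linking number lk(C1,C3) = -1
lk(C2,C3): 0
det 8, colorings 3 of 3^8 — not tricolorable
observation: summing lk over 3 pairs gives -3


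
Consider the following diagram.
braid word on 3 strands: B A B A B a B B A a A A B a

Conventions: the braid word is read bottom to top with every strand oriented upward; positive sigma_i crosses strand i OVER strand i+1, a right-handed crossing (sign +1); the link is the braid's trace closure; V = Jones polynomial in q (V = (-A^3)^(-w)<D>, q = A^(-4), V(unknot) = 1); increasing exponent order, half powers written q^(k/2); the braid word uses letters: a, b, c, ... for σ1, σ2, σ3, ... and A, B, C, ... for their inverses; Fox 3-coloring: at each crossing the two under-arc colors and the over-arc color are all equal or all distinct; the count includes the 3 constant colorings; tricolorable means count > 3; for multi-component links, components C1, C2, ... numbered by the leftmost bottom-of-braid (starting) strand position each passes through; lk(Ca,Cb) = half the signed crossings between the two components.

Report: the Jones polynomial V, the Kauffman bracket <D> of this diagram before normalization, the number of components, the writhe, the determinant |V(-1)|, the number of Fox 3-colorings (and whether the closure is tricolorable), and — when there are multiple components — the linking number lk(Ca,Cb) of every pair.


V = -q^-11 + q^-10 - q^-9 + q^-8 - q^-7 + q^-6 + q^-3
<D> = A^-12 + 1 - A^4 + A^8 - A^12 + A^16 - A^20 (w = -8)
1 component over 14 crossings, w = -8
3 Fox colorings among 3^14, |V(-1)| = 5: not tricolorable
why: the span of V is 8, forcing >= 8 crossings in any diagram


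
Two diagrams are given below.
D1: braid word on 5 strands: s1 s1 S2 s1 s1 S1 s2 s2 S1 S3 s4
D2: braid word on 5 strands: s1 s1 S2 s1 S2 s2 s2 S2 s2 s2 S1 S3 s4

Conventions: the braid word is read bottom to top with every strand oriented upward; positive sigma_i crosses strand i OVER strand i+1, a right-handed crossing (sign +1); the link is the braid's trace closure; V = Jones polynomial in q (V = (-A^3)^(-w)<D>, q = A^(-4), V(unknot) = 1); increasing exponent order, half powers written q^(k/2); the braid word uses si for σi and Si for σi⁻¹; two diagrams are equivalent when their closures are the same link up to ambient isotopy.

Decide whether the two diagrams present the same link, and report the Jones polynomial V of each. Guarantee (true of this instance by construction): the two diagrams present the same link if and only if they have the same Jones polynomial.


same link: yes
V(D1) = -q^(1/2) + q^(3/2) - q^(5/2) - q^(9/2)  [11 crossings, <D> = A^-9 + A^-1 - A^3 + A^7, w = +3]
V(D2) = -q^(1/2) + q^(3/2) - q^(5/2) - q^(9/2)  (w +3, c 13, <D> = A^-9 + A^-1 - A^3 + A^7)
note: Markov moves rewrite D1 (11 crossings) into D2 (13)


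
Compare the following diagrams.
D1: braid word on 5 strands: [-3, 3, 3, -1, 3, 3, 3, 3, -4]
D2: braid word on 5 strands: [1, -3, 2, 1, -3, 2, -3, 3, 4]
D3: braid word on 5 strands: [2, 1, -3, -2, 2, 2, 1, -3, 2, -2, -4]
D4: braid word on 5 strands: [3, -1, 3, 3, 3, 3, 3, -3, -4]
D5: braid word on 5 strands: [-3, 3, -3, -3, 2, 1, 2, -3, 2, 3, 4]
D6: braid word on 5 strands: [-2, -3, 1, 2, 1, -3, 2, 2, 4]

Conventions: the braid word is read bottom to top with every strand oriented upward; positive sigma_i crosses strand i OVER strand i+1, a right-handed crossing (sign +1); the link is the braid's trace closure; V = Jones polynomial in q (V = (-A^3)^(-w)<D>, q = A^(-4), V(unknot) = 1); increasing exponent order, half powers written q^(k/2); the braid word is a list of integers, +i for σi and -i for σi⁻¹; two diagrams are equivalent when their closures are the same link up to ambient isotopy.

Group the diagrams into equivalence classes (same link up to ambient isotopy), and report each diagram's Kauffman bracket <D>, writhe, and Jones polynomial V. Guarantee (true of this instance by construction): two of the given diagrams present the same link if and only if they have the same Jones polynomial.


equivalence classes: {D1, D4} | {D2, D3, D5, D6}
D1 (bracket -A^-21 + A^-5 + A^-1 + A^3; 9 crossings at w = +3): V = -q^(3/2) - q^(5/2) - q^(7/2) + q^(15/2)
D2 (bracket -A^-5 + 2A^-1 - A^3 + 2A^7 - A^11 + A^15; 9 crossings at w = +3): V = -q^(-3/2) + q^(-1/2) - 2q^(1/2) + q^(3/2) - 2q^(5/2) + q^(7/2)
D3 (bracket -A^-11 + 2A^-7 - A^-3 + 2A - A^5 + A^9; 11 crossings at w = +1): V = -q^(-3/2) + q^(-1/2) - 2q^(1/2) + q^(3/2) - 2q^(5/2) + q^(7/2)
V(D4) = -q^(3/2) - q^(5/2) - q^(7/2) + q^(15/2)  [9 crossings, <D> = -A^-21 + A^-5 + A^-1 + A^3, w = +3]
V(D5) = -q^(-3/2) + q^(-1/2) - 2q^(1/2) + q^(3/2) - 2q^(5/2) + q^(7/2)  (w +3, c 11, <D> = -A^-5 + 2A^-1 - A^3 + 2A^7 - A^11 + A^15)
V(D6) = -q^(-3/2) + q^(-1/2) - 2q^(1/2) + q^(3/2) - 2q^(5/2) + q^(7/2)  (w +3, c 9, <D> = -A^-5 + 2A^-1 - A^3 + 2A^7 - A^11 + A^15)
observation: 2 values of V(q) split the 6 diagrams


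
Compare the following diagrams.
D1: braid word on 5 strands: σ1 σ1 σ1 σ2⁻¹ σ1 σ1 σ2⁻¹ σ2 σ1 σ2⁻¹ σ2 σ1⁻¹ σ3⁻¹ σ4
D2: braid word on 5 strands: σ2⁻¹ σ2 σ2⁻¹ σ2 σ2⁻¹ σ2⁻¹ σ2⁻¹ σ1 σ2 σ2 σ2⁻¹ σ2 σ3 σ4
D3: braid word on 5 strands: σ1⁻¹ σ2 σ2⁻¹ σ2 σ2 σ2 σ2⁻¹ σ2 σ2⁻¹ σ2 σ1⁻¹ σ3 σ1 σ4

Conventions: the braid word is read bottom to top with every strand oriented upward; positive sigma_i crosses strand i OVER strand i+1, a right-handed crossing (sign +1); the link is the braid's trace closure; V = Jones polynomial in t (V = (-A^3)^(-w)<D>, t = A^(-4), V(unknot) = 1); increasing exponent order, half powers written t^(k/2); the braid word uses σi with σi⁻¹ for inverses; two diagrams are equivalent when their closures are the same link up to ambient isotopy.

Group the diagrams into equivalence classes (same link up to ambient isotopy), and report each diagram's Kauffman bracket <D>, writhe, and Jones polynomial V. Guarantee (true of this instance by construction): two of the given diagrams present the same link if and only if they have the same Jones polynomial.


equivalence classes: {D1} | {D2} | {D3}
D1 (bracket -A^-16 + A^-12 - A^-8 + A^-4 + A^4; 14 crossings at w = +4): V = t^2 + t^4 - t^5 + t^6 - t^7
V(D2) = 1  [14 crossings, <D> = A^6, w = +2]
V(D3) = t + t^3 - t^4  [14 crossings, <D> = -A^-4 + 1 + A^8, w = +4]
key observation: 3 values of V(t) split the 3 diagrams


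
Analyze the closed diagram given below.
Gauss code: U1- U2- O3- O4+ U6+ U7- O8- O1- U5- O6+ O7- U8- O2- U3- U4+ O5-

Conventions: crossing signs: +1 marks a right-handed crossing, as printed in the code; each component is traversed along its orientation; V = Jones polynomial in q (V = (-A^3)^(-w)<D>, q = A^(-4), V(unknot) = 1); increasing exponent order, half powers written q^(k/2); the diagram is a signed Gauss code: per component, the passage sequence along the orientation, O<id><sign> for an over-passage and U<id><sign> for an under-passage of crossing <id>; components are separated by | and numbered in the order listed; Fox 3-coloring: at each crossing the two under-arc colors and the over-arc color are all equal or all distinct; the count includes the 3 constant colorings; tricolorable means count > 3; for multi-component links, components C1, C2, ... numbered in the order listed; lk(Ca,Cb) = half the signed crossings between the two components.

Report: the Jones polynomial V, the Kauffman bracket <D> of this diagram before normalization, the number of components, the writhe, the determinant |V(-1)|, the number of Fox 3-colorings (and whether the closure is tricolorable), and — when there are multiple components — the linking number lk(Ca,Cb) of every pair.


V(q) = -q^-4 + q^-3 + q^-1
bracket: A^-8 + 1 - A^4, w = -4
1 component, writhe -4, over 8 crossings
det 3, colorings 9 of 3^8 — tricolorable
observation: w = -4 shifts under R1 moves; the (-A^3)^(4) factor cancels that in V


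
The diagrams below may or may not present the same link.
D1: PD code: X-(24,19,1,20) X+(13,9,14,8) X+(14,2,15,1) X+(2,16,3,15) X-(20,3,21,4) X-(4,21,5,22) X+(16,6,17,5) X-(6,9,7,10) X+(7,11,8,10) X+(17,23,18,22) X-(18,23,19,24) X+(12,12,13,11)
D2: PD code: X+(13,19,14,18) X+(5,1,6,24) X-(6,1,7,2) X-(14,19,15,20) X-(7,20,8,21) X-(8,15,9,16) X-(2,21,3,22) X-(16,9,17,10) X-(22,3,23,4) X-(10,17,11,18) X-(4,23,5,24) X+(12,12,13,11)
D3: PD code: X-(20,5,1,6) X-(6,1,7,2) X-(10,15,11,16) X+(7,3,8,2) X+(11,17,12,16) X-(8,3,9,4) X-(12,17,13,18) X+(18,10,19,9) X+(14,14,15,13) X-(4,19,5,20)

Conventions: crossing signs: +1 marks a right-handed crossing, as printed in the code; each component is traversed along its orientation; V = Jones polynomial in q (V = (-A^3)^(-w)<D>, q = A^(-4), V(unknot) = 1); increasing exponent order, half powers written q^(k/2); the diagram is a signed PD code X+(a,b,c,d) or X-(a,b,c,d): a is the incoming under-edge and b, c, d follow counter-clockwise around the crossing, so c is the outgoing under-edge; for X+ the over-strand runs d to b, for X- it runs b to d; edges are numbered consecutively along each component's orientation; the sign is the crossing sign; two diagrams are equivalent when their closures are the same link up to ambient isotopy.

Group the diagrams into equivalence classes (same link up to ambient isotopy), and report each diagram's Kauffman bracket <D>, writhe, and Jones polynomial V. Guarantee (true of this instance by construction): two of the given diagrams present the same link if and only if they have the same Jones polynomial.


classes: {D1} | {D2} | {D3}
V(D1) = -q^-3 + 2q^-2 - 2q^-1 + 3 - 2q + 2q^2 - q^3  [12 crossings, <D> = -A^-6 + 2A^-2 - 2A^2 + 3A^6 - 2A^10 + 2A^14 - A^18, w = +2]
V(D2) = q^-8 - 2q^-7 + q^-6 - 2q^-5 + 2q^-4 + q^-2  (w -6, c 12, <D> = A^-10 + 2A^-2 - 2A^2 + A^6 - 2A^10 + A^14)
D3 (bracket A^-2 + A^6 - A^10; 10 crossings at w = -2): V = -q^-4 + q^-3 + q^-1
note: 3 values of V(q) split the 3 diagrams
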